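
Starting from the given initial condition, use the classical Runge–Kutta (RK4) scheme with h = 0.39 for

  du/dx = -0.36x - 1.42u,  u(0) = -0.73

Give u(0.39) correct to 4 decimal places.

RK4: k1 = f(x_n, u_n); k2 = f(x_n + h/2, u_n + (h/2)·k1); k3 = f(x_n + h/2, u_n + (h/2)·k2); k4 = f(x_n + h, u_n + h·k3); u_{n+1} = u_n + (h/6)·(k1 + 2k2 + 2k3 + k4).
x=0.000000, u=-0.730000:
  k1 = f(0.000000, -0.730000) = 1.036600
  k2 = f(0.195000, -0.527863) = 0.679365
  k3 = f(0.195000, -0.597524) = 0.778284
  k4 = f(0.390000, -0.426469) = 0.465186
  u ← -0.730000 + (0.39/6)·(k1 + 2k2 + 2k3 + k4) = -0.442889
u(0.39) ≈ -0.4429

-0.4429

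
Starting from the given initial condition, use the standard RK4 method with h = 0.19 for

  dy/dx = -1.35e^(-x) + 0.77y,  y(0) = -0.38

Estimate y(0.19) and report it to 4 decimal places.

-0.6920

RK4: k1 = f(x_n, y_n); k2 = f(x_n + h/2, y_n + (h/2)·k1); k3 = f(x_n + h/2, y_n + (h/2)·k2); k4 = f(x_n + h, y_n + h·k3); y_{n+1} = y_n + (h/6)·(k1 + 2k2 + 2k3 + k4).
x=0.000000, y=-0.380000:
  k1 = f(0.000000, -0.380000) = -1.642600
  k2 = f(0.095000, -0.536047) = -1.640410
  k3 = f(0.095000, -0.535839) = -1.640249
  k4 = f(0.190000, -0.691647) = -1.648963
  y ← -0.380000 + (0.19/6)·(k1 + 2k2 + 2k3 + k4) = -0.692008
y(0.19) ≈ -0.6920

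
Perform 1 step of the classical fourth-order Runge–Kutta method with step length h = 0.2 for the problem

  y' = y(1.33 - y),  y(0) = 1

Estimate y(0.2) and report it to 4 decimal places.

RK4: k1 = f(x_n, y_n); k2 = f(x_n + h/2, y_n + (h/2)·k1); k3 = f(x_n + h/2, y_n + (h/2)·k2); k4 = f(x_n + h, y_n + h·k3); y_{n+1} = y_n + (h/6)·(k1 + 2k2 + 2k3 + k4).
x=0.000000, y=1.000000:
  k1 = f(0.000000, 1.000000) = 0.330000
  k2 = f(0.100000, 1.033000) = 0.306801
  k3 = f(0.100000, 1.030680) = 0.308503
  k4 = f(0.200000, 1.061701) = 0.284854
  y ← 1.000000 + (0.2/6)·(k1 + 2k2 + 2k3 + k4) = 1.061515
y(0.2) ≈ 1.0615

1.0615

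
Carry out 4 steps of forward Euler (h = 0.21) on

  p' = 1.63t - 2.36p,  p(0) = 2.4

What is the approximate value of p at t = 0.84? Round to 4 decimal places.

0.4618

Euler: p_{n+1} = p_n + h·f(t_n, p_n).
t=0.000000, p=2.400000: f=-5.664000 → p ← 2.400000 + 0.21·(-5.664000) = 1.210560
t=0.210000, p=1.210560: f=-2.514622 → p ← 1.210560 + 0.21·(-2.514622) = 0.682489
t=0.420000, p=0.682489: f=-0.926075 → p ← 0.682489 + 0.21·(-0.926075) = 0.488014
t=0.630000, p=0.488014: f=-0.124812 → p ← 0.488014 + 0.21·(-0.124812) = 0.461803
p(0.84) ≈ 0.4618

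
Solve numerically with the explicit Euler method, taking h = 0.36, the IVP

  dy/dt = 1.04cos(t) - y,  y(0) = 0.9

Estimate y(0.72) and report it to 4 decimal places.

0.9587

Euler: y_{n+1} = y_n + h·f(t_n, y_n).
t=0.000000, y=0.900000: f=0.140000 → y ← 0.900000 + 0.36·0.140000 = 0.950400
t=0.360000, y=0.950400: f=0.022933 → y ← 0.950400 + 0.36·0.022933 = 0.958656
y(0.72) ≈ 0.9587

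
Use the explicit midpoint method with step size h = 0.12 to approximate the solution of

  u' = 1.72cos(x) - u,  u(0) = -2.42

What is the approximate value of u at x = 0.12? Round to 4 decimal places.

-1.9534

Midpoint: k1 = f(x_n, u_n); k2 = f(x_n + h/2, u_n + (h/2)·k1); u_{n+1} = u_n + h·k2.
x=0.000000, u=-2.420000:
  k1 = f(0.000000, -2.420000) = 4.140000
  k2 = f(0.060000, -2.171600) = 3.888505
  u ← -2.420000 + 0.12·3.888505 = -1.953379
u(0.12) ≈ -1.9534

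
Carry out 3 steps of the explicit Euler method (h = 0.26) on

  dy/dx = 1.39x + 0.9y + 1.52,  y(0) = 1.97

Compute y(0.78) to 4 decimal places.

5.4903

Euler: y_{n+1} = y_n + h·f(x_n, y_n).
x=0.000000, y=1.970000: f=3.293000 → y ← 1.970000 + 0.26·3.293000 = 2.826180
x=0.260000, y=2.826180: f=4.424962 → y ← 2.826180 + 0.26·4.424962 = 3.976670
x=0.520000, y=3.976670: f=5.821803 → y ← 3.976670 + 0.26·5.821803 = 5.490339
y(0.78) ≈ 5.4903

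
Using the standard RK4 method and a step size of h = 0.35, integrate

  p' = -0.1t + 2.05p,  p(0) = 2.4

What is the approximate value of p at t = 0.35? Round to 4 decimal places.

RK4: k1 = f(t_n, p_n); k2 = f(t_n + h/2, p_n + (h/2)·k1); k3 = f(t_n + h/2, p_n + (h/2)·k2); k4 = f(t_n + h, p_n + h·k3); p_{n+1} = p_n + (h/6)·(k1 + 2k2 + 2k3 + k4).
t=0.000000, p=2.400000:
  k1 = f(0.000000, 2.400000) = 4.920000
  k2 = f(0.175000, 3.261000) = 6.667550
  k3 = f(0.175000, 3.566821) = 7.294484
  k4 = f(0.350000, 4.953069) = 10.118792
  p ← 2.400000 + (0.35/6)·(k1 + 2k2 + 2k3 + k4) = 4.906167
p(0.35) ≈ 4.9062

4.9062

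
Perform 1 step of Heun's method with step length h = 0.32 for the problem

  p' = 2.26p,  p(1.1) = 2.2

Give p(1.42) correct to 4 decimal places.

4.3664

Heun: k1 = f(x_n, p_n); k2 = f(x_n + h, p_n + h·k1); p_{n+1} = p_n + (h/2)·(k1 + k2).
x=1.100000, p=2.200000:
  k1 = f(1.100000, 2.200000) = 4.972000
  k2 = f(1.420000, 3.791040) = 8.567750
  p ← 2.200000 + (0.32/2)·(4.972000 + 8.567750) = 4.366360
p(1.42) ≈ 4.3664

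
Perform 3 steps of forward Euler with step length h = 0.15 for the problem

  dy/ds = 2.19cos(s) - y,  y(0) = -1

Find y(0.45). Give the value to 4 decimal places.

Euler: y_{n+1} = y_n + h·f(s_n, y_n).
s=0.000000, y=-1.000000: f=3.190000 → y ← -1.000000 + 0.15·3.190000 = -0.521500
s=0.150000, y=-0.521500: f=2.686909 → y ← -0.521500 + 0.15·2.686909 = -0.118464
s=0.300000, y=-0.118464: f=2.210651 → y ← -0.118464 + 0.15·2.210651 = 0.213134
y(0.45) ≈ 0.2131

0.2131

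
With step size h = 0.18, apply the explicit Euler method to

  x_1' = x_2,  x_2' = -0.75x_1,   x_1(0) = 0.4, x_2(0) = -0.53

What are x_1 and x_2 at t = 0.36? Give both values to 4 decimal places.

0.1995, -0.6251

Euler on (x_1,x_2): x_1_{n+1} = x_1_n + h·x_1', x_2_{n+1} = x_2_n + h·x_2'.
0.000000: (0.400000, -0.530000); f=(-0.530000, -0.300000) → (0.304600, -0.584000)
0.180000: (0.304600, -0.584000); f=(-0.584000, -0.228450) → (0.199480, -0.625121)
(x_1(0.36), x_2(0.36)) ≈ (0.1995, -0.6251)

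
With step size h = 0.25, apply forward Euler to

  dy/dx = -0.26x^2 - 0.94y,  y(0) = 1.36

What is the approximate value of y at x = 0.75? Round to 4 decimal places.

0.5895

Euler: y_{n+1} = y_n + h·f(x_n, y_n).
x=0.000000, y=1.360000: f=-1.278400 → y ← 1.360000 + 0.25·(-1.278400) = 1.040400
x=0.250000, y=1.040400: f=-0.994226 → y ← 1.040400 + 0.25·(-0.994226) = 0.791844
x=0.500000, y=0.791844: f=-0.809333 → y ← 0.791844 + 0.25·(-0.809333) = 0.589510
y(0.75) ≈ 0.5895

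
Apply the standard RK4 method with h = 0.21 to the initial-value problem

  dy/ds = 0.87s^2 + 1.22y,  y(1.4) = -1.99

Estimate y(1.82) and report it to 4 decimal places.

-2.1051

RK4: k1 = f(s_n, y_n); k2 = f(s_n + h/2, y_n + (h/2)·k1); k3 = f(s_n + h/2, y_n + (h/2)·k2); k4 = f(s_n + h, y_n + h·k3); y_{n+1} = y_n + (h/6)·(k1 + 2k2 + 2k3 + k4).
s=1.400000, y=-1.990000:
  k1 = f(1.400000, -1.990000) = -0.722600
  k2 = f(1.505000, -2.065873) = -0.549793
  k3 = f(1.505000, -2.047728) = -0.527657
  k4 = f(1.610000, -2.100808) = -0.307859
  y ← -1.990000 + (0.21/6)·(k1 + 2k2 + 2k3 + k4) = -2.101488
s=1.610000, y=-2.101488:
  k1 = f(1.610000, -2.101488) = -0.308688
  k2 = f(1.715000, -2.133900) = -0.044492
  k3 = f(1.715000, -2.106159) = -0.010648
  k4 = f(1.820000, -2.103724) = 0.315245
  y ← -2.101488 + (0.21/6)·(k1 + 2k2 + 2k3 + k4) = -2.105118
y(1.82) ≈ -2.1051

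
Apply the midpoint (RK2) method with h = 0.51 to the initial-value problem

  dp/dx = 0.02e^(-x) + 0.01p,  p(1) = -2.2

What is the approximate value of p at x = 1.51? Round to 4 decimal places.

Midpoint: k1 = f(x_n, p_n); k2 = f(x_n + h/2, p_n + (h/2)·k1); p_{n+1} = p_n + h·k2.
x=1.000000, p=-2.200000:
  k1 = f(1.000000, -2.200000) = -0.014642
  k2 = f(1.255000, -2.203734) = -0.016336
  p ← -2.200000 + 0.51·(-0.016336) = -2.208331
p(1.51) ≈ -2.2083

-2.2083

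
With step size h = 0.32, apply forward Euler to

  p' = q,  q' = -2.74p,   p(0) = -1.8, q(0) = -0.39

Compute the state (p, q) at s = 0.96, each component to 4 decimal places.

-0.6243, 4.2302

Euler on (p,q): p_{n+1} = p_n + h·p', q_{n+1} = q_n + h·q'.
0.000000: (-1.800000, -0.390000); f=(-0.390000, 4.932000) → (-1.924800, 1.188240)
0.320000: (-1.924800, 1.188240); f=(1.188240, 5.273952) → (-1.544563, 2.875905)
0.640000: (-1.544563, 2.875905); f=(2.875905, 4.232103) → (-0.624274, 4.230178)
(p(0.96), q(0.96)) ≈ (-0.6243, 4.2302)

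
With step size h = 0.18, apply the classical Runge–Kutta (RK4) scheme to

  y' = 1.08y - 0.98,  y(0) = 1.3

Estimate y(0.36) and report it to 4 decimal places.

1.4866

RK4: k1 = f(t_n, y_n); k2 = f(t_n + h/2, y_n + (h/2)·k1); k3 = f(t_n + h/2, y_n + (h/2)·k2); k4 = f(t_n + h, y_n + h·k3); y_{n+1} = y_n + (h/6)·(k1 + 2k2 + 2k3 + k4).
t=0.000000, y=1.300000:
  k1 = f(0.000000, 1.300000) = 0.424000
  k2 = f(0.090000, 1.338160) = 0.465213
  k3 = f(0.090000, 1.341869) = 0.469219
  k4 = f(0.180000, 1.384459) = 0.515216
  y ← 1.300000 + (0.18/6)·(k1 + 2k2 + 2k3 + k4) = 1.384242
t=0.180000, y=1.384242:
  k1 = f(0.180000, 1.384242) = 0.514982
  k2 = f(0.270000, 1.430591) = 0.565038
  k3 = f(0.270000, 1.435096) = 0.569903
  k4 = f(0.360000, 1.486825) = 0.625771
  y ← 1.384242 + (0.18/6)·(k1 + 2k2 + 2k3 + k4) = 1.486561
y(0.36) ≈ 1.4866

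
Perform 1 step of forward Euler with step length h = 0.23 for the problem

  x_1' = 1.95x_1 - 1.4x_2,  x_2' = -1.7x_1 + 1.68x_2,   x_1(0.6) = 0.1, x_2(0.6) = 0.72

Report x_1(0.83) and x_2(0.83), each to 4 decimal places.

Euler on (x_1,x_2): x_1_{n+1} = x_1_n + h·x_1', x_2_{n+1} = x_2_n + h·x_2'.
0.600000: (0.100000, 0.720000); f=(-0.813000, 1.039600) → (-0.086990, 0.959108)
(x_1(0.83), x_2(0.83)) ≈ (-0.0870, 0.9591)

-0.0870, 0.9591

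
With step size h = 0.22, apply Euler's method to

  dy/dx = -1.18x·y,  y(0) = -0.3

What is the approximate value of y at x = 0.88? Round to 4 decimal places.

Euler: y_{n+1} = y_n + h·f(x_n, y_n).
x=0.000000, y=-0.300000: f=0.000000 → y ← -0.300000 + 0.22·0.000000 = -0.300000
x=0.220000, y=-0.300000: f=0.077880 → y ← -0.300000 + 0.22·0.077880 = -0.282866
x=0.440000, y=-0.282866: f=0.146864 → y ← -0.282866 + 0.22·0.146864 = -0.250556
x=0.660000, y=-0.250556: f=0.195133 → y ← -0.250556 + 0.22·0.195133 = -0.207627
y(0.88) ≈ -0.2076

-0.2076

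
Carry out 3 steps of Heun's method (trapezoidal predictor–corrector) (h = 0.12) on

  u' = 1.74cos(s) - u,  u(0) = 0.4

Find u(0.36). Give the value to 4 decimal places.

0.7911

Heun: k1 = f(s_n, u_n); k2 = f(s_n + h, u_n + h·k1); u_{n+1} = u_n + (h/2)·(k1 + k2).
s=0.000000, u=0.400000:
  k1 = f(0.000000, 0.400000) = 1.340000
  k2 = f(0.120000, 0.560800) = 1.166687
  u ← 0.400000 + (0.12/2)·(1.340000 + 1.166687) = 0.550401
s=0.120000, u=0.550401:
  k1 = f(0.120000, 0.550401) = 1.177086
  k2 = f(0.240000, 0.691652) = 0.998477
  u ← 0.550401 + (0.12/2)·(1.177086 + 0.998477) = 0.680935
s=0.240000, u=0.680935:
  k1 = f(0.240000, 0.680935) = 1.009193
  k2 = f(0.360000, 0.802038) = 0.826422
  u ← 0.680935 + (0.12/2)·(1.009193 + 0.826422) = 0.791072
u(0.36) ≈ 0.7911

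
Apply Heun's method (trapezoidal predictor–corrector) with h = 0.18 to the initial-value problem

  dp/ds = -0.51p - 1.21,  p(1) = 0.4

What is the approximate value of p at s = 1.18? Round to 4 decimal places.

0.1572

Heun: k1 = f(s_n, p_n); k2 = f(s_n + h, p_n + h·k1); p_{n+1} = p_n + (h/2)·(k1 + k2).
s=1.000000, p=0.400000:
  k1 = f(1.000000, 0.400000) = -1.414000
  k2 = f(1.180000, 0.145480) = -1.284195
  p ← 0.400000 + (0.18/2)·(-1.414000 + (-1.284195)) = 0.157162
p(1.18) ≈ 0.1572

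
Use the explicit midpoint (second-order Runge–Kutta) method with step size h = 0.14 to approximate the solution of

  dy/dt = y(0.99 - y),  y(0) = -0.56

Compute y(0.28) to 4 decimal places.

Midpoint: k1 = f(t_n, y_n); k2 = f(t_n + h/2, y_n + (h/2)·k1); y_{n+1} = y_n + h·k2.
t=0.000000, y=-0.560000:
  k1 = f(0.000000, -0.560000) = -0.868000
  k2 = f(0.070000, -0.620760) = -0.999895
  y ← -0.560000 + 0.14·(-0.999895) = -0.699985
t=0.140000, y=-0.699985:
  k1 = f(0.140000, -0.699985) = -1.182965
  k2 = f(0.210000, -0.782793) = -1.387730
  y ← -0.699985 + 0.14·(-1.387730) = -0.894268
y(0.28) ≈ -0.8943

-0.8943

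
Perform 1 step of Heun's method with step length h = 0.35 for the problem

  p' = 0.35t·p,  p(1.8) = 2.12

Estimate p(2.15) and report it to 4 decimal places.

2.6945

Heun: k1 = f(t_n, p_n); k2 = f(t_n + h, p_n + h·k1); p_{n+1} = p_n + (h/2)·(k1 + k2).
t=1.800000, p=2.120000:
  k1 = f(1.800000, 2.120000) = 1.335600
  k2 = f(2.150000, 2.587460) = 1.947064
  p ← 2.120000 + (0.35/2)·(1.335600 + 1.947064) = 2.694466
p(2.15) ≈ 2.6945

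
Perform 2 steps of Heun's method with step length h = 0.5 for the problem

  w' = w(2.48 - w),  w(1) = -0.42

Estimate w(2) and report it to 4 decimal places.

Heun: k1 = f(t_n, w_n); k2 = f(t_n + h, w_n + h·k1); w_{n+1} = w_n + (h/2)·(k1 + k2).
t=1.000000, w=-0.420000:
  k1 = f(1.000000, -0.420000) = -1.218000
  k2 = f(1.500000, -1.029000) = -3.610761
  w ← -0.420000 + (0.5/2)·(-1.218000 + (-3.610761)) = -1.627190
t=1.500000, w=-1.627190:
  k1 = f(1.500000, -1.627190) = -6.683180
  k2 = f(2.000000, -4.968780) = -37.011352
  w ← -1.627190 + (0.5/2)·(-6.683180 + (-37.011352)) = -12.550823
w(2) ≈ -12.5508

-12.5508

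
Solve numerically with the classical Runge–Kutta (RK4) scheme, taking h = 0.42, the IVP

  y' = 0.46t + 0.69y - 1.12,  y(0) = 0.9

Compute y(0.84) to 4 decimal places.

RK4: k1 = f(t_n, y_n); k2 = f(t_n + h/2, y_n + (h/2)·k1); k3 = f(t_n + h/2, y_n + (h/2)·k2); k4 = f(t_n + h, y_n + h·k3); y_{n+1} = y_n + (h/6)·(k1 + 2k2 + 2k3 + k4).
t=0.000000, y=0.900000:
  k1 = f(0.000000, 0.900000) = -0.499000
  k2 = f(0.210000, 0.795210) = -0.474705
  k3 = f(0.210000, 0.800312) = -0.471185
  k4 = f(0.420000, 0.702102) = -0.442349
  y ← 0.900000 + (0.42/6)·(k1 + 2k2 + 2k3 + k4) = 0.701681
t=0.420000, y=0.701681:
  k1 = f(0.420000, 0.701681) = -0.442640
  k2 = f(0.630000, 0.608727) = -0.410179
  k3 = f(0.630000, 0.615543) = -0.405475
  k4 = f(0.840000, 0.531381) = -0.366947
  y ← 0.701681 + (0.42/6)·(k1 + 2k2 + 2k3 + k4) = 0.530818
y(0.84) ≈ 0.5308

0.5308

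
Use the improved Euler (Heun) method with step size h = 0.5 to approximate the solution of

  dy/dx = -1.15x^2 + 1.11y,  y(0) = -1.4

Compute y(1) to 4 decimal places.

Heun: k1 = f(x_n, y_n); k2 = f(x_n + h, y_n + h·k1); y_{n+1} = y_n + (h/2)·(k1 + k2).
x=0.000000, y=-1.400000:
  k1 = f(0.000000, -1.400000) = -1.554000
  k2 = f(0.500000, -2.177000) = -2.703970
  y ← -1.400000 + (0.5/2)·(-1.554000 + (-2.703970)) = -2.464492
x=0.500000, y=-2.464492:
  k1 = f(0.500000, -2.464492) = -3.023087
  k2 = f(1.000000, -3.976036) = -5.563400
  y ← -2.464492 + (0.5/2)·(-3.023087 + (-5.563400)) = -4.611114
y(1) ≈ -4.6111

-4.6111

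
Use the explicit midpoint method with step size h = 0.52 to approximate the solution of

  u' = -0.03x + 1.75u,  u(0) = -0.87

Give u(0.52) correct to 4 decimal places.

Midpoint: k1 = f(x_n, u_n); k2 = f(x_n + h/2, u_n + (h/2)·k1); u_{n+1} = u_n + h·k2.
x=0.000000, u=-0.870000:
  k1 = f(0.000000, -0.870000) = -1.522500
  k2 = f(0.260000, -1.265850) = -2.223037
  u ← -0.870000 + 0.52·(-2.223037) = -2.025980
u(0.52) ≈ -2.0260

-2.0260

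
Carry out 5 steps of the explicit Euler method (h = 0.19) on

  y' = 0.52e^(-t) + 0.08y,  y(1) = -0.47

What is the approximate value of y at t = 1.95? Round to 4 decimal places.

Euler: y_{n+1} = y_n + h·f(t_n, y_n).
t=1.000000, y=-0.470000: f=0.153697 → y ← -0.470000 + 0.19·0.153697 = -0.440798
t=1.190000, y=-0.440798: f=0.122931 → y ← -0.440798 + 0.19·0.122931 = -0.417441
t=1.380000, y=-0.417441: f=0.097426 → y ← -0.417441 + 0.19·0.097426 = -0.398930
t=1.570000, y=-0.398930: f=0.076269 → y ← -0.398930 + 0.19·0.076269 = -0.384439
t=1.760000, y=-0.384439: f=0.058708 → y ← -0.384439 + 0.19·0.058708 = -0.373284
y(1.95) ≈ -0.3733

-0.3733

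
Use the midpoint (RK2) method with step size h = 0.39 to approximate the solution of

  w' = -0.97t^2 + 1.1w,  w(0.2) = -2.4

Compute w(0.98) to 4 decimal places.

Midpoint: k1 = f(t_n, w_n); k2 = f(t_n + h/2, w_n + (h/2)·k1); w_{n+1} = w_n + h·k2.
t=0.200000, w=-2.400000:
  k1 = f(0.200000, -2.400000) = -2.678800
  k2 = f(0.395000, -2.922366) = -3.365947
  w ← -2.400000 + 0.39·(-3.365947) = -3.712719
t=0.590000, w=-3.712719:
  k1 = f(0.590000, -3.712719) = -4.421648
  k2 = f(0.785000, -4.574941) = -5.630173
  w ← -3.712719 + 0.39·(-5.630173) = -5.908487
w(0.98) ≈ -5.9085

-5.9085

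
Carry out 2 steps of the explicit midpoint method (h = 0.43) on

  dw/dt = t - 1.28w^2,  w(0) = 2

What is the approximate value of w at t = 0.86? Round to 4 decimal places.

1.3821

Midpoint: k1 = f(t_n, w_n); k2 = f(t_n + h/2, w_n + (h/2)·k1); w_{n+1} = w_n + h·k2.
t=0.000000, w=2.000000:
  k1 = f(0.000000, 2.000000) = -5.120000
  k2 = f(0.215000, 0.899200) = -0.819958
  w ← 2.000000 + 0.43·(-0.819958) = 1.647418
t=0.430000, w=1.647418:
  k1 = f(0.430000, 1.647418) = -3.043903
  k2 = f(0.645000, 0.992979) = -0.617089
  w ← 1.647418 + 0.43·(-0.617089) = 1.382070
w(0.86) ≈ 1.3821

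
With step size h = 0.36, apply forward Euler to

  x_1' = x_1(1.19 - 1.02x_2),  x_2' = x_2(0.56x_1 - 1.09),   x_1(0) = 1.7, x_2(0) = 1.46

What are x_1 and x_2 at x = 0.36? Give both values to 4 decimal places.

Euler on (x_1,x_2): x_1_{n+1} = x_1_n + h·x_1', x_2_{n+1} = x_2_n + h·x_2'.
0.000000: (1.700000, 1.460000); f=(-0.508640, -0.201480) → (1.516890, 1.387467)
(x_1(0.36), x_2(0.36)) ≈ (1.5169, 1.3875)

1.5169, 1.3875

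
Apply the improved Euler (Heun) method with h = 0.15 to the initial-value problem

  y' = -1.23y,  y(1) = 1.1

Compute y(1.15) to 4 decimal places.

0.9158

Heun: k1 = f(x_n, y_n); k2 = f(x_n + h, y_n + h·k1); y_{n+1} = y_n + (h/2)·(k1 + k2).
x=1.000000, y=1.100000:
  k1 = f(1.000000, 1.100000) = -1.353000
  k2 = f(1.150000, 0.897050) = -1.103372
  y ← 1.100000 + (0.15/2)·(-1.353000 + (-1.103372)) = 0.915772
y(1.15) ≈ 0.9158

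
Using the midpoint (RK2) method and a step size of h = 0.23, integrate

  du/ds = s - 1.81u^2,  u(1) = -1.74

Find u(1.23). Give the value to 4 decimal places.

-3.6008

Midpoint: k1 = f(s_n, u_n); k2 = f(s_n + h/2, u_n + (h/2)·k1); u_{n+1} = u_n + h·k2.
s=1.000000, u=-1.740000:
  k1 = f(1.000000, -1.740000) = -4.479956
  k2 = f(1.115000, -2.255195) = -8.090487
  u ← -1.740000 + 0.23·(-8.090487) = -3.600812
u(1.23) ≈ -3.6008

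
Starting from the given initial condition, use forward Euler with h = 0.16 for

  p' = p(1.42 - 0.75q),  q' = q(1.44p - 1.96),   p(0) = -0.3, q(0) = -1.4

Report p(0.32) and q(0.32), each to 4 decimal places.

-0.5571, -0.5098

Euler on (p,q): p_{n+1} = p_n + h·p', q_{n+1} = q_n + h·q'.
0.000000: (-0.300000, -1.400000); f=(-0.741000, 3.348800) → (-0.418560, -0.864192)
0.160000: (-0.418560, -0.864192); f=(-0.865642, 2.214688) → (-0.557063, -0.509842)
(p(0.32), q(0.32)) ≈ (-0.5571, -0.5098)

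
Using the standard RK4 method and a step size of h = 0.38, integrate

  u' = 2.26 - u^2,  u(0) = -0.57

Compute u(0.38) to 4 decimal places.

RK4: k1 = f(x_n, u_n); k2 = f(x_n + h/2, u_n + (h/2)·k1); k3 = f(x_n + h/2, u_n + (h/2)·k2); k4 = f(x_n + h, u_n + h·k3); u_{n+1} = u_n + (h/6)·(k1 + 2k2 + 2k3 + k4).
x=0.000000, u=-0.570000:
  k1 = f(0.000000, -0.570000) = 1.935100
  k2 = f(0.190000, -0.202331) = 2.219062
  k3 = f(0.190000, -0.148378) = 2.237984
  k4 = f(0.380000, 0.280434) = 2.181357
  u ← -0.570000 + (0.38/6)·(k1 + 2k2 + 2k3 + k4) = 0.255268
u(0.38) ≈ 0.2553

0.2553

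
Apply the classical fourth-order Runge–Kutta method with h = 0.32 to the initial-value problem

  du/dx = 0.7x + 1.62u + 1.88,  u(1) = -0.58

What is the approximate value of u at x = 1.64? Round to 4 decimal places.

RK4: k1 = f(x_n, u_n); k2 = f(x_n + h/2, u_n + (h/2)·k1); k3 = f(x_n + h/2, u_n + (h/2)·k2); k4 = f(x_n + h, u_n + h·k3); u_{n+1} = u_n + (h/6)·(k1 + 2k2 + 2k3 + k4).
x=1.000000, u=-0.580000:
  k1 = f(1.000000, -0.580000) = 1.640400
  k2 = f(1.160000, -0.317536) = 2.177592
  k3 = f(1.160000, -0.231585) = 2.316832
  k4 = f(1.320000, 0.161386) = 3.065446
  u ← -0.580000 + (0.32/6)·(k1 + 2k2 + 2k3 + k4) = 0.150384
x=1.320000, u=0.150384:
  k1 = f(1.320000, 0.150384) = 3.047621
  k2 = f(1.480000, 0.638003) = 3.949565
  k3 = f(1.480000, 0.782314) = 4.183349
  k4 = f(1.640000, 1.489055) = 5.440269
  u ← 0.150384 + (0.32/6)·(k1 + 2k2 + 2k3 + k4) = 1.470582
u(1.64) ≈ 1.4706

1.4706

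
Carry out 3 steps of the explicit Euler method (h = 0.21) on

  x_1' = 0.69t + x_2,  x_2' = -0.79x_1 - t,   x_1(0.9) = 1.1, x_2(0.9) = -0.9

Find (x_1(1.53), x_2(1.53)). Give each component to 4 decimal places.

Euler on (x_1,x_2): x_1_{n+1} = x_1_n + h·x_1', x_2_{n+1} = x_2_n + h·x_2'.
0.900000: (1.100000, -0.900000); f=(-0.279000, -1.769000) → (1.041410, -1.271490)
1.110000: (1.041410, -1.271490); f=(-0.505590, -1.932714) → (0.935236, -1.677360)
1.320000: (0.935236, -1.677360); f=(-0.766560, -2.058837) → (0.774259, -2.109716)
(x_1(1.53), x_2(1.53)) ≈ (0.7743, -2.1097)

0.7743, -2.1097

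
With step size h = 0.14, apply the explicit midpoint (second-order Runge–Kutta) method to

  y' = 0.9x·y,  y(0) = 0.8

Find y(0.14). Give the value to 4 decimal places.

Midpoint: k1 = f(x_n, y_n); k2 = f(x_n + h/2, y_n + (h/2)·k1); y_{n+1} = y_n + h·k2.
x=0.000000, y=0.800000:
  k1 = f(0.000000, 0.800000) = 0.000000
  k2 = f(0.070000, 0.800000) = 0.050400
  y ← 0.800000 + 0.14·0.050400 = 0.807056
y(0.14) ≈ 0.8071

0.8071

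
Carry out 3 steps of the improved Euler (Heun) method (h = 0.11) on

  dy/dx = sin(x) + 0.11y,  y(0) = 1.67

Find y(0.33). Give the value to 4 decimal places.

Heun: k1 = f(x_n, y_n); k2 = f(x_n + h, y_n + h·k1); y_{n+1} = y_n + (h/2)·(k1 + k2).
x=0.000000, y=1.670000:
  k1 = f(0.000000, 1.670000) = 0.183700
  k2 = f(0.110000, 1.690207) = 0.295701
  y ← 1.670000 + (0.11/2)·(0.183700 + 0.295701) = 1.696367
x=0.110000, y=1.696367:
  k1 = f(0.110000, 1.696367) = 0.296379
  k2 = f(0.220000, 1.728969) = 0.408416
  y ← 1.696367 + (0.11/2)·(0.296379 + 0.408416) = 1.735131
x=0.220000, y=1.735131:
  k1 = f(0.220000, 1.735131) = 0.409094
  k2 = f(0.330000, 1.780131) = 0.519857
  y ← 1.735131 + (0.11/2)·(0.409094 + 0.519857) = 1.786223
y(0.33) ≈ 1.7862

1.7862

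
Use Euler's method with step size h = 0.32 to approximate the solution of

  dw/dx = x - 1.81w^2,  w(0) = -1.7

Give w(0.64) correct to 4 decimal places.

-9.8646

Euler: w_{n+1} = w_n + h·f(x_n, w_n).
x=0.000000, w=-1.700000: f=-5.230900 → w ← -1.700000 + 0.32·(-5.230900) = -3.373888
x=0.320000, w=-3.373888: f=-20.283448 → w ← -3.373888 + 0.32·(-20.283448) = -9.864591
w(0.64) ≈ -9.8646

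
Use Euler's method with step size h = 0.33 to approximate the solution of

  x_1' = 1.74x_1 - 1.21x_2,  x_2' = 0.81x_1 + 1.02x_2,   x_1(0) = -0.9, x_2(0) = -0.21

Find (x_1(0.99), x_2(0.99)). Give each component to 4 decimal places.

Euler on (x_1,x_2): x_1_{n+1} = x_1_n + h·x_1', x_2_{n+1} = x_2_n + h·x_2'.
0.000000: (-0.900000, -0.210000); f=(-1.311900, -0.943200) → (-1.332927, -0.521256)
0.330000: (-1.332927, -0.521256); f=(-1.688573, -1.611352) → (-1.890156, -1.053002)
0.660000: (-1.890156, -1.053002); f=(-2.014739, -2.605089) → (-2.555020, -1.912681)
(x_1(0.99), x_2(0.99)) ≈ (-2.5550, -1.9127)

-2.5550, -1.9127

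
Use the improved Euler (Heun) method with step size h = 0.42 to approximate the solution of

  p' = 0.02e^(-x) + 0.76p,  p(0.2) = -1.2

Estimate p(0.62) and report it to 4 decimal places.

-1.6374

Heun: k1 = f(x_n, p_n); k2 = f(x_n + h, p_n + h·k1); p_{n+1} = p_n + (h/2)·(k1 + k2).
x=0.200000, p=-1.200000:
  k1 = f(0.200000, -1.200000) = -0.895625
  k2 = f(0.620000, -1.576163) = -1.187125
  p ← -1.200000 + (0.42/2)·(-0.895625 + (-1.187125)) = -1.637378
p(0.62) ≈ -1.6374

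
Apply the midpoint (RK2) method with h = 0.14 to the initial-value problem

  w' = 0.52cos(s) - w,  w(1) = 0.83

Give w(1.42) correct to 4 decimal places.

0.6055

Midpoint: k1 = f(s_n, w_n); k2 = f(s_n + h/2, w_n + (h/2)·k1); w_{n+1} = w_n + h·k2.
s=1.000000, w=0.830000:
  k1 = f(1.000000, 0.830000) = -0.549043
  k2 = f(1.070000, 0.791567) = -0.541902
  w ← 0.830000 + 0.14·(-0.541902) = 0.754134
s=1.140000, w=0.754134:
  k1 = f(1.140000, 0.754134) = -0.536985
  k2 = f(1.210000, 0.716545) = -0.532975
  w ← 0.754134 + 0.14·(-0.532975) = 0.679517
s=1.280000, w=0.679517:
  k1 = f(1.280000, 0.679517) = -0.530425
  k2 = f(1.350000, 0.642387) = -0.528504
  w ← 0.679517 + 0.14·(-0.528504) = 0.605527
w(1.42) ≈ 0.6055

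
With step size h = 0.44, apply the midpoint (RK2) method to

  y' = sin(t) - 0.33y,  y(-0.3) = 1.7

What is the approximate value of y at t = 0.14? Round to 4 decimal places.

Midpoint: k1 = f(t_n, y_n); k2 = f(t_n + h/2, y_n + (h/2)·k1); y_{n+1} = y_n + h·k2.
t=-0.300000, y=1.700000:
  k1 = f(-0.300000, 1.700000) = -0.856520
  k2 = f(-0.080000, 1.511566) = -0.578731
  y ← 1.700000 + 0.44·(-0.578731) = 1.445358
y(0.14) ≈ 1.4454

1.4454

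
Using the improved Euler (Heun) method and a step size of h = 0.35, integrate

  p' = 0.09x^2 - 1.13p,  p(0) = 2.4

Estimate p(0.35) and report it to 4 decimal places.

Heun: k1 = f(x_n, p_n); k2 = f(x_n + h, p_n + h·k1); p_{n+1} = p_n + (h/2)·(k1 + k2).
x=0.000000, p=2.400000:
  k1 = f(0.000000, 2.400000) = -2.712000
  k2 = f(0.350000, 1.450800) = -1.628379
  p ← 2.400000 + (0.35/2)·(-2.712000 + (-1.628379)) = 1.640434
p(0.35) ≈ 1.6404

1.6404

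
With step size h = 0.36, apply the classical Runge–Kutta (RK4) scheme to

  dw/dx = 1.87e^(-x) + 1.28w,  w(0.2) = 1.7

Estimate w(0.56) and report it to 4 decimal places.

RK4: k1 = f(x_n, w_n); k2 = f(x_n + h/2, w_n + (h/2)·k1); k3 = f(x_n + h/2, w_n + (h/2)·k2); k4 = f(x_n + h, w_n + h·k3); w_{n+1} = w_n + (h/6)·(k1 + 2k2 + 2k3 + k4).
x=0.200000, w=1.700000:
  k1 = f(0.200000, 1.700000) = 3.707027
  k2 = f(0.380000, 2.367265) = 4.308920
  k3 = f(0.380000, 2.475606) = 4.447596
  k4 = f(0.560000, 3.301135) = 5.293613
  w ← 1.700000 + (0.36/6)·(k1 + 2k2 + 2k3 + k4) = 3.290820
w(0.56) ≈ 3.2908

3.2908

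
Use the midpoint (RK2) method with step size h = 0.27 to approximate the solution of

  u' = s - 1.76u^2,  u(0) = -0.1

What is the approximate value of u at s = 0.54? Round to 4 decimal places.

0.0403

Midpoint: k1 = f(s_n, u_n); k2 = f(s_n + h/2, u_n + (h/2)·k1); u_{n+1} = u_n + h·k2.
s=0.000000, u=-0.100000:
  k1 = f(0.000000, -0.100000) = -0.017600
  k2 = f(0.135000, -0.102376) = 0.116554
  u ← -0.100000 + 0.27·0.116554 = -0.068530
s=0.270000, u=-0.068530:
  k1 = f(0.270000, -0.068530) = 0.261734
  k2 = f(0.405000, -0.033196) = 0.403060
  u ← -0.068530 + 0.27·0.403060 = 0.040296
u(0.54) ≈ 0.0403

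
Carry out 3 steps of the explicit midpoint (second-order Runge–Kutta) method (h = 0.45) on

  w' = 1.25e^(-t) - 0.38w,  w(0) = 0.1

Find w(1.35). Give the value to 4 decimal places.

Midpoint: k1 = f(t_n, w_n); k2 = f(t_n + h/2, w_n + (h/2)·k1); w_{n+1} = w_n + h·k2.
t=0.000000, w=0.100000:
  k1 = f(0.000000, 0.100000) = 1.212000
  k2 = f(0.225000, 0.372700) = 0.856519
  w ← 0.100000 + 0.45·0.856519 = 0.485434
t=0.450000, w=0.485434:
  k1 = f(0.450000, 0.485434) = 0.612570
  k2 = f(0.675000, 0.623262) = 0.399606
  w ← 0.485434 + 0.45·0.399606 = 0.665256
t=0.900000, w=0.665256:
  k1 = f(0.900000, 0.665256) = 0.255415
  k2 = f(1.125000, 0.722725) = 0.131180
  w ← 0.665256 + 0.45·0.131180 = 0.724287
w(1.35) ≈ 0.7243

0.7243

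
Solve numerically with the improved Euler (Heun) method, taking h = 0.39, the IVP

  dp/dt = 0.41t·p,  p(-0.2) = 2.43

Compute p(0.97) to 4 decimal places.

2.9179

Heun: k1 = f(t_n, p_n); k2 = f(t_n + h, p_n + h·k1); p_{n+1} = p_n + (h/2)·(k1 + k2).
t=-0.200000, p=2.430000:
  k1 = f(-0.200000, 2.430000) = -0.199260
  k2 = f(0.190000, 2.352289) = 0.183243
  p ← 2.430000 + (0.39/2)·(-0.199260 + 0.183243) = 2.426877
t=0.190000, p=2.426877:
  k1 = f(0.190000, 2.426877) = 0.189054
  k2 = f(0.580000, 2.500608) = 0.594645
  p ← 2.426877 + (0.39/2)·(0.189054 + 0.594645) = 2.579698
t=0.580000, p=2.579698:
  k1 = f(0.580000, 2.579698) = 0.613452
  k2 = f(0.970000, 2.818944) = 1.121094
  p ← 2.579698 + (0.39/2)·(0.613452 + 1.121094) = 2.917934
p(0.97) ≈ 2.9179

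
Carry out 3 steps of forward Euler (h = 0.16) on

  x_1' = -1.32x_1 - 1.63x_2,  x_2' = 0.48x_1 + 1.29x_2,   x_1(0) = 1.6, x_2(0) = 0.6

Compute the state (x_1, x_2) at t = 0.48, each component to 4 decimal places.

0.2252, 1.3848

Euler on (x_1,x_2): x_1_{n+1} = x_1_n + h·x_1', x_2_{n+1} = x_2_n + h·x_2'.
0.000000: (1.600000, 0.600000); f=(-3.090000, 1.542000) → (1.105600, 0.846720)
0.160000: (1.105600, 0.846720); f=(-2.839546, 1.622957) → (0.651273, 1.106393)
0.320000: (0.651273, 1.106393); f=(-2.663101, 1.739858) → (0.225177, 1.384770)
(x_1(0.48), x_2(0.48)) ≈ (0.2252, 1.3848)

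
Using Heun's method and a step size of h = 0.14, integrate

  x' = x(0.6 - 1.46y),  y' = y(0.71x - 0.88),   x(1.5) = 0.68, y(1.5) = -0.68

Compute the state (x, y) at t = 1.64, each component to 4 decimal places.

Heun on (x,y): k1 = f(t_n, state_n); k2 = f(t_n + h, state_n + h·k1); state_{n+1} = state_n + (h/2)·(k1 + k2).
1.500000: (0.680000, -0.680000)
  k1 = (1.083104, 0.270096)
  predictor → (0.831635, -0.642187)
  k2 = (1.278715, 0.185938)
  → (0.845327, -0.648078)
(x(1.64), y(1.64)) ≈ (0.8453, -0.6481)

0.8453, -0.6481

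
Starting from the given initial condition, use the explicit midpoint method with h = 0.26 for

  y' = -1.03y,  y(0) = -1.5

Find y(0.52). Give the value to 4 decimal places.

-0.8849

Midpoint: k1 = f(t_n, y_n); k2 = f(t_n + h/2, y_n + (h/2)·k1); y_{n+1} = y_n + h·k2.
t=0.000000, y=-1.500000:
  k1 = f(0.000000, -1.500000) = 1.545000
  k2 = f(0.130000, -1.299150) = 1.338125
  y ← -1.500000 + 0.26·1.338125 = -1.152088
t=0.260000, y=-1.152088:
  k1 = f(0.260000, -1.152088) = 1.186650
  k2 = f(0.390000, -0.997823) = 1.027758
  y ← -1.152088 + 0.26·1.027758 = -0.884871
y(0.52) ≈ -0.8849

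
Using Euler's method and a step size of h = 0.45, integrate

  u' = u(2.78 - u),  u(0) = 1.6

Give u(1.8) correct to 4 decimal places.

Euler: u_{n+1} = u_n + h·f(t_n, u_n).
t=0.000000, u=1.600000: f=1.888000 → u ← 1.600000 + 0.45·1.888000 = 2.449600
t=0.450000, u=2.449600: f=0.809348 → u ← 2.449600 + 0.45·0.809348 = 2.813807
t=0.900000, u=2.813807: f=-0.095125 → u ← 2.813807 + 0.45·(-0.095125) = 2.771000
t=1.350000, u=2.771000: f=0.024938 → u ← 2.771000 + 0.45·0.024938 = 2.782222
u(1.8) ≈ 2.7822

2.7822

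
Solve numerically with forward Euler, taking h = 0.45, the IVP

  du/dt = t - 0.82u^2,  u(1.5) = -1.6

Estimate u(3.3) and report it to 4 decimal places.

Euler: u_{n+1} = u_n + h·f(t_n, u_n).
t=1.500000, u=-1.600000: f=-0.599200 → u ← -1.600000 + 0.45·(-0.599200) = -1.869640
t=1.950000, u=-1.869640: f=-0.916354 → u ← -1.869640 + 0.45·(-0.916354) = -2.281999
t=2.400000, u=-2.281999: f=-1.870167 → u ← -2.281999 + 0.45·(-1.870167) = -3.123575
t=2.850000, u=-3.123575: f=-5.150509 → u ← -3.123575 + 0.45·(-5.150509) = -5.441303
u(3.3) ≈ -5.4413

-5.4413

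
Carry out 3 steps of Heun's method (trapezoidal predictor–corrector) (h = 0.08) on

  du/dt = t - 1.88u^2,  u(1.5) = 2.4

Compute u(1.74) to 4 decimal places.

Heun: k1 = f(t_n, u_n); k2 = f(t_n + h, u_n + h·k1); u_{n+1} = u_n + (h/2)·(k1 + k2).
t=1.500000, u=2.400000:
  k1 = f(1.500000, 2.400000) = -9.328800
  k2 = f(1.580000, 1.653696) = -3.561256
  u ← 2.400000 + (0.08/2)·(-9.328800 + (-3.561256)) = 1.884398
t=1.580000, u=1.884398:
  k1 = f(1.580000, 1.884398) = -5.095795
  k2 = f(1.660000, 1.476734) = -2.439798
  u ← 1.884398 + (0.08/2)·(-5.095795 + (-2.439798)) = 1.582974
t=1.660000, u=1.582974:
  k1 = f(1.660000, 1.582974) = -3.050917
  k2 = f(1.740000, 1.338901) = -1.630192
  u ← 1.582974 + (0.08/2)·(-3.050917 + (-1.630192)) = 1.395730
u(1.74) ≈ 1.3957

1.3957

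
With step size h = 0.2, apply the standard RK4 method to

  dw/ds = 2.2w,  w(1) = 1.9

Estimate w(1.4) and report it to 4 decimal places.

RK4: k1 = f(s_n, w_n); k2 = f(s_n + h/2, w_n + (h/2)·k1); k3 = f(s_n + h/2, w_n + (h/2)·k2); k4 = f(s_n + h, w_n + h·k3); w_{n+1} = w_n + (h/6)·(k1 + 2k2 + 2k3 + k4).
s=1.000000, w=1.900000:
  k1 = f(1.000000, 1.900000) = 4.180000
  k2 = f(1.100000, 2.318000) = 5.099600
  k3 = f(1.100000, 2.409960) = 5.301912
  k4 = f(1.200000, 2.960382) = 6.512841
  w ← 1.900000 + (0.2/6)·(k1 + 2k2 + 2k3 + k4) = 2.949862
s=1.200000, w=2.949862:
  k1 = f(1.200000, 2.949862) = 6.489697
  k2 = f(1.300000, 3.598832) = 7.917430
  k3 = f(1.300000, 3.741605) = 8.231531
  k4 = f(1.400000, 4.596168) = 10.111571
  w ← 2.949862 + (0.2/6)·(k1 + 2k2 + 2k3 + k4) = 4.579835
w(1.4) ≈ 4.5798

4.5798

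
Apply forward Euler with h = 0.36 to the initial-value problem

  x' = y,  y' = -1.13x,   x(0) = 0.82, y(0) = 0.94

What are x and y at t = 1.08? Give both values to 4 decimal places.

1.4254, -0.4249

Euler on (x,y): x_{n+1} = x_n + h·x', y_{n+1} = y_n + h·y'.
0.000000: (0.820000, 0.940000); f=(0.940000, -0.926600) → (1.158400, 0.606424)
0.360000: (1.158400, 0.606424); f=(0.606424, -1.308992) → (1.376713, 0.135187)
0.720000: (1.376713, 0.135187); f=(0.135187, -1.555685) → (1.425380, -0.424860)
(x(1.08), y(1.08)) ≈ (1.4254, -0.4249)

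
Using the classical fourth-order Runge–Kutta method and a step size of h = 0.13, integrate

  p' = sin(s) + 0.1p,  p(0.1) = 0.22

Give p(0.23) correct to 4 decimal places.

0.2443

RK4: k1 = f(s_n, p_n); k2 = f(s_n + h/2, p_n + (h/2)·k1); k3 = f(s_n + h/2, p_n + (h/2)·k2); k4 = f(s_n + h, p_n + h·k3); p_{n+1} = p_n + (h/6)·(k1 + 2k2 + 2k3 + k4).
s=0.100000, p=0.220000:
  k1 = f(0.100000, 0.220000) = 0.121833
  k2 = f(0.165000, 0.227919) = 0.187044
  k3 = f(0.165000, 0.232158) = 0.187468
  k4 = f(0.230000, 0.244371) = 0.252415
  p ← 0.220000 + (0.13/6)·(k1 + 2k2 + 2k3 + k4) = 0.244338
p(0.23) ≈ 0.2443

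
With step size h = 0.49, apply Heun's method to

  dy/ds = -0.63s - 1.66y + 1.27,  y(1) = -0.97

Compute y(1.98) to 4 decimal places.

-0.1819

Heun: k1 = f(s_n, y_n); k2 = f(s_n + h, y_n + h·k1); y_{n+1} = y_n + (h/2)·(k1 + k2).
s=1.000000, y=-0.970000:
  k1 = f(1.000000, -0.970000) = 2.250200
  k2 = f(1.490000, 0.132598) = 0.111187
  y ← -0.970000 + (0.49/2)·(2.250200 + 0.111187) = -0.391460
s=1.490000, y=-0.391460:
  k1 = f(1.490000, -0.391460) = 0.981124
  k2 = f(1.980000, 0.089291) = -0.125622
  y ← -0.391460 + (0.49/2)·(0.981124 + (-0.125622)) = -0.181862
y(1.98) ≈ -0.1819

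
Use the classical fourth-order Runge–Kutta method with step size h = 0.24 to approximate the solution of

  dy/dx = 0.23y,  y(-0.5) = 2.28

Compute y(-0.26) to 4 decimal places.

RK4: k1 = f(x_n, y_n); k2 = f(x_n + h/2, y_n + (h/2)·k1); k3 = f(x_n + h/2, y_n + (h/2)·k2); k4 = f(x_n + h, y_n + h·k3); y_{n+1} = y_n + (h/6)·(k1 + 2k2 + 2k3 + k4).
x=-0.500000, y=2.280000:
  k1 = f(-0.500000, 2.280000) = 0.524400
  k2 = f(-0.380000, 2.342928) = 0.538873
  k3 = f(-0.380000, 2.344665) = 0.539273
  k4 = f(-0.260000, 2.409425) = 0.554168
  y ← 2.280000 + (0.24/6)·(k1 + 2k2 + 2k3 + k4) = 2.409394
y(-0.26) ≈ 2.4094

2.4094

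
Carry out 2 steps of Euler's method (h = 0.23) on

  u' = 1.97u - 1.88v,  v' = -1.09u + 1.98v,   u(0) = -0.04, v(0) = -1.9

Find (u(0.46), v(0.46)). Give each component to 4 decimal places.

Euler on (u,v): u_{n+1} = u_n + h·u', v_{n+1} = v_n + h·v'.
0.000000: (-0.040000, -1.900000); f=(3.493200, -3.718400) → (0.763436, -2.755232)
0.230000: (0.763436, -2.755232); f=(6.683805, -6.287505) → (2.300711, -4.201358)
(u(0.46), v(0.46)) ≈ (2.3007, -4.2014)

2.3007, -4.2014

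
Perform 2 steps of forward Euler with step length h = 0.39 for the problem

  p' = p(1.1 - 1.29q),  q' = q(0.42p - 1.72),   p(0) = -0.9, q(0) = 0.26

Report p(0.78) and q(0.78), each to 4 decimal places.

-1.6418, 0.0065

Euler on (p,q): p_{n+1} = p_n + h·p', q_{n+1} = q_n + h·q'.
0.000000: (-0.900000, 0.260000); f=(-0.688140, -0.545480) → (-1.168375, 0.047263)
0.390000: (-1.168375, 0.047263); f=(-1.213977, -0.104485) → (-1.641826, 0.006514)
(p(0.78), q(0.78)) ≈ (-1.6418, 0.0065)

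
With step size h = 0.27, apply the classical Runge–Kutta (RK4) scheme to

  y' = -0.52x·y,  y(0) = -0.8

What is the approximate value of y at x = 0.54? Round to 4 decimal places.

-0.7416

RK4: k1 = f(x_n, y_n); k2 = f(x_n + h/2, y_n + (h/2)·k1); k3 = f(x_n + h/2, y_n + (h/2)·k2); k4 = f(x_n + h, y_n + h·k3); y_{n+1} = y_n + (h/6)·(k1 + 2k2 + 2k3 + k4).
x=0.000000, y=-0.800000:
  k1 = f(0.000000, -0.800000) = 0.000000
  k2 = f(0.135000, -0.800000) = 0.056160
  k3 = f(0.135000, -0.792418) = 0.055628
  k4 = f(0.270000, -0.784981) = 0.110211
  y ← -0.800000 + (0.27/6)·(k1 + 2k2 + 2k3 + k4) = -0.784980
x=0.270000, y=-0.784980:
  k1 = f(0.270000, -0.784980) = 0.110211
  k2 = f(0.405000, -0.770101) = 0.162183
  k3 = f(0.405000, -0.763085) = 0.160706
  k4 = f(0.540000, -0.741589) = 0.208238
  y ← -0.784980 + (0.27/6)·(k1 + 2k2 + 2k3 + k4) = -0.741589
y(0.54) ≈ -0.7416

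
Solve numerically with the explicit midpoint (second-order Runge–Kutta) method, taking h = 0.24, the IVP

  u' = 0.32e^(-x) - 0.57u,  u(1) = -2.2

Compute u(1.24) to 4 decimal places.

-1.8965

Midpoint: k1 = f(x_n, u_n); k2 = f(x_n + h/2, u_n + (h/2)·k1); u_{n+1} = u_n + h·k2.
x=1.000000, u=-2.200000:
  k1 = f(1.000000, -2.200000) = 1.371721
  k2 = f(1.120000, -2.035393) = 1.264584
  u ← -2.200000 + 0.24·1.264584 = -1.896500
u(1.24) ≈ -1.8965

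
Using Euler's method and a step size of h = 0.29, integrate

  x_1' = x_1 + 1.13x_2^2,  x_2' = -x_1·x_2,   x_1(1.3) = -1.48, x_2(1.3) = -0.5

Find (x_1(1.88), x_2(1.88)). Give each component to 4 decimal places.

Euler on (x_1,x_2): x_1_{n+1} = x_1_n + h·x_1', x_2_{n+1} = x_2_n + h·x_2'.
1.300000: (-1.480000, -0.500000); f=(-1.197500, -0.740000) → (-1.827275, -0.714600)
1.590000: (-1.827275, -0.714600); f=(-1.250237, -1.305771) → (-2.189844, -1.093274)
(x_1(1.88), x_2(1.88)) ≈ (-2.1898, -1.0933)

-2.1898, -1.0933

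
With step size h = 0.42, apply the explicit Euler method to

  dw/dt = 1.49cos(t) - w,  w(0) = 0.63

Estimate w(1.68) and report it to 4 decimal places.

Euler: w_{n+1} = w_n + h·f(t_n, w_n).
t=0.000000, w=0.630000: f=0.860000 → w ← 0.630000 + 0.42·0.860000 = 0.991200
t=0.420000, w=0.991200: f=0.369303 → w ← 0.991200 + 0.42·0.369303 = 1.146307
t=0.840000, w=1.146307: f=-0.151787 → w ← 1.146307 + 0.42·(-0.151787) = 1.082556
t=1.260000, w=1.082556: f=-0.626889 → w ← 1.082556 + 0.42·(-0.626889) = 0.819263
w(1.68) ≈ 0.8193

0.8193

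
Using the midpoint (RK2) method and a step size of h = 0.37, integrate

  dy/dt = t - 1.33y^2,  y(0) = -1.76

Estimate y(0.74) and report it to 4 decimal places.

-58.6071

Midpoint: k1 = f(t_n, y_n); k2 = f(t_n + h/2, y_n + (h/2)·k1); y_{n+1} = y_n + h·k2.
t=0.000000, y=-1.760000:
  k1 = f(0.000000, -1.760000) = -4.119808
  k2 = f(0.185000, -2.522164) = -8.275547
  y ← -1.760000 + 0.37·(-8.275547) = -4.821952
t=0.370000, y=-4.821952:
  k1 = f(0.370000, -4.821952) = -30.554130
  k2 = f(0.555000, -10.474466) = -145.365216
  y ← -4.821952 + 0.37·(-145.365216) = -58.607082
y(0.74) ≈ -58.6071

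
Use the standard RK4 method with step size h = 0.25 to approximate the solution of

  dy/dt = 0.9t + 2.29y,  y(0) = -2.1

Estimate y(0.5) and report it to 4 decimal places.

-6.4241

RK4: k1 = f(t_n, y_n); k2 = f(t_n + h/2, y_n + (h/2)·k1); k3 = f(t_n + h/2, y_n + (h/2)·k2); k4 = f(t_n + h, y_n + h·k3); y_{n+1} = y_n + (h/6)·(k1 + 2k2 + 2k3 + k4).
t=0.000000, y=-2.100000:
  k1 = f(0.000000, -2.100000) = -4.809000
  k2 = f(0.125000, -2.701125) = -6.073076
  k3 = f(0.125000, -2.859135) = -6.434918
  k4 = f(0.250000, -3.708730) = -8.267991
  y ← -2.100000 + (0.25/6)·(k1 + 2k2 + 2k3 + k4) = -3.687207
t=0.250000, y=-3.687207:
  k1 = f(0.250000, -3.687207) = -8.218705
  k2 = f(0.375000, -4.714546) = -10.458809
  k3 = f(0.375000, -4.994559) = -11.100039
  k4 = f(0.500000, -6.462217) = -14.348478
  y ← -3.687207 + (0.25/6)·(k1 + 2k2 + 2k3 + k4) = -6.424077
y(0.5) ≈ -6.4241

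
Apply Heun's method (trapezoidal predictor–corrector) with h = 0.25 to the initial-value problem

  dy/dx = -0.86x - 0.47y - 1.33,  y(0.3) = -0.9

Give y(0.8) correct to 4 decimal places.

Heun: k1 = f(x_n, y_n); k2 = f(x_n + h, y_n + h·k1); y_{n+1} = y_n + (h/2)·(k1 + k2).
x=0.300000, y=-0.900000:
  k1 = f(0.300000, -0.900000) = -1.165000
  k2 = f(0.550000, -1.191250) = -1.243113
  y ← -0.900000 + (0.25/2)·(-1.165000 + (-1.243113)) = -1.201014
x=0.550000, y=-1.201014:
  k1 = f(0.550000, -1.201014) = -1.238523
  k2 = f(0.800000, -1.510645) = -1.307997
  y ← -1.201014 + (0.25/2)·(-1.238523 + (-1.307997)) = -1.519329
y(0.8) ≈ -1.5193

-1.5193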